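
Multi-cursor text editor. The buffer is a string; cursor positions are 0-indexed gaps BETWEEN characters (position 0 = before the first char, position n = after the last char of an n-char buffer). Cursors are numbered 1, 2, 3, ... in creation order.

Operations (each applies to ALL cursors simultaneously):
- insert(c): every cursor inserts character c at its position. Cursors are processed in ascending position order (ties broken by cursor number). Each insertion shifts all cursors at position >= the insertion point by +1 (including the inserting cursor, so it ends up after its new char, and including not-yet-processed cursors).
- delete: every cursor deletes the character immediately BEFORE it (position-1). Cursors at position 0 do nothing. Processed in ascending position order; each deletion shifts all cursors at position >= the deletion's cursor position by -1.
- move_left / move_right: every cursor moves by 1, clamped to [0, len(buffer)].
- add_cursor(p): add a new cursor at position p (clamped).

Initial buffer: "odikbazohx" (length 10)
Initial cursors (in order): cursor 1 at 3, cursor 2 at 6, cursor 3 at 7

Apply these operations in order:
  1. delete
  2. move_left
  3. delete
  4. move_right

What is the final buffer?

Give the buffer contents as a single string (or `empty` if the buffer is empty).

After op 1 (delete): buffer="odkbohx" (len 7), cursors c1@2 c2@4 c3@4, authorship .......
After op 2 (move_left): buffer="odkbohx" (len 7), cursors c1@1 c2@3 c3@3, authorship .......
After op 3 (delete): buffer="bohx" (len 4), cursors c1@0 c2@0 c3@0, authorship ....
After op 4 (move_right): buffer="bohx" (len 4), cursors c1@1 c2@1 c3@1, authorship ....

Answer: bohx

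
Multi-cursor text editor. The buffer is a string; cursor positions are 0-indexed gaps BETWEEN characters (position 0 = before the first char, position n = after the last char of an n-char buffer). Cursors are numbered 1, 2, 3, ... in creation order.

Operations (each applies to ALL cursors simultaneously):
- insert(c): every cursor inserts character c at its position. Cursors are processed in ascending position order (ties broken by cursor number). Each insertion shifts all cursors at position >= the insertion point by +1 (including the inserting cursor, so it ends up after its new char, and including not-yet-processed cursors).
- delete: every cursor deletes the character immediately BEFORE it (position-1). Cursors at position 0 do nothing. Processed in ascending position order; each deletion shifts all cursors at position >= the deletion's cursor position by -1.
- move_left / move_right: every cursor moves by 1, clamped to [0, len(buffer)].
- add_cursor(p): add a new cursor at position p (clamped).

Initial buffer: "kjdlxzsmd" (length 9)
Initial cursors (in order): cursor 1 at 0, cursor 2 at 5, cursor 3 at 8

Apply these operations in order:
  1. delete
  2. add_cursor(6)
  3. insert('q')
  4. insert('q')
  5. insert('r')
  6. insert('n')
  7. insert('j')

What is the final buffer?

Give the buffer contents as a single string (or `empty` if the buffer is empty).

Answer: qqrnjkjdlqqrnjzsqqqqrrnnjjd

Derivation:
After op 1 (delete): buffer="kjdlzsd" (len 7), cursors c1@0 c2@4 c3@6, authorship .......
After op 2 (add_cursor(6)): buffer="kjdlzsd" (len 7), cursors c1@0 c2@4 c3@6 c4@6, authorship .......
After op 3 (insert('q')): buffer="qkjdlqzsqqd" (len 11), cursors c1@1 c2@6 c3@10 c4@10, authorship 1....2..34.
After op 4 (insert('q')): buffer="qqkjdlqqzsqqqqd" (len 15), cursors c1@2 c2@8 c3@14 c4@14, authorship 11....22..3434.
After op 5 (insert('r')): buffer="qqrkjdlqqrzsqqqqrrd" (len 19), cursors c1@3 c2@10 c3@18 c4@18, authorship 111....222..343434.
After op 6 (insert('n')): buffer="qqrnkjdlqqrnzsqqqqrrnnd" (len 23), cursors c1@4 c2@12 c3@22 c4@22, authorship 1111....2222..34343434.
After op 7 (insert('j')): buffer="qqrnjkjdlqqrnjzsqqqqrrnnjjd" (len 27), cursors c1@5 c2@14 c3@26 c4@26, authorship 11111....22222..3434343434.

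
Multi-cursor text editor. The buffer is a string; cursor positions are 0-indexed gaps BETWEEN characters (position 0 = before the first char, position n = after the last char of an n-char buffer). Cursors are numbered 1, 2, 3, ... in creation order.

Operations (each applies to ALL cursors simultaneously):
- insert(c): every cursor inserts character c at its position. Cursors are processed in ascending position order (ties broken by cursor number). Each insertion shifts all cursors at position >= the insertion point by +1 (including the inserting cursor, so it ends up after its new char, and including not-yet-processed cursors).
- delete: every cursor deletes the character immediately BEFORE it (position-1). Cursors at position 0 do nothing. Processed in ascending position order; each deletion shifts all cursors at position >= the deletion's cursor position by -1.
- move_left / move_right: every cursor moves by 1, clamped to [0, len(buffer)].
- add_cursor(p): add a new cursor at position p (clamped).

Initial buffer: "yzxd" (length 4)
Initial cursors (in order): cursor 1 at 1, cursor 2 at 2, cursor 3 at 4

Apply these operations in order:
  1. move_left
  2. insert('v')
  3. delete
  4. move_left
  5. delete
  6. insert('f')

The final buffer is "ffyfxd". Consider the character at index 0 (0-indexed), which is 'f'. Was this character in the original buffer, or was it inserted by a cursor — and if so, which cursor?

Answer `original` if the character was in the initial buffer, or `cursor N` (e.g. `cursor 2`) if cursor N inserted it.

Answer: cursor 1

Derivation:
After op 1 (move_left): buffer="yzxd" (len 4), cursors c1@0 c2@1 c3@3, authorship ....
After op 2 (insert('v')): buffer="vyvzxvd" (len 7), cursors c1@1 c2@3 c3@6, authorship 1.2..3.
After op 3 (delete): buffer="yzxd" (len 4), cursors c1@0 c2@1 c3@3, authorship ....
After op 4 (move_left): buffer="yzxd" (len 4), cursors c1@0 c2@0 c3@2, authorship ....
After op 5 (delete): buffer="yxd" (len 3), cursors c1@0 c2@0 c3@1, authorship ...
After op 6 (insert('f')): buffer="ffyfxd" (len 6), cursors c1@2 c2@2 c3@4, authorship 12.3..
Authorship (.=original, N=cursor N): 1 2 . 3 . .
Index 0: author = 1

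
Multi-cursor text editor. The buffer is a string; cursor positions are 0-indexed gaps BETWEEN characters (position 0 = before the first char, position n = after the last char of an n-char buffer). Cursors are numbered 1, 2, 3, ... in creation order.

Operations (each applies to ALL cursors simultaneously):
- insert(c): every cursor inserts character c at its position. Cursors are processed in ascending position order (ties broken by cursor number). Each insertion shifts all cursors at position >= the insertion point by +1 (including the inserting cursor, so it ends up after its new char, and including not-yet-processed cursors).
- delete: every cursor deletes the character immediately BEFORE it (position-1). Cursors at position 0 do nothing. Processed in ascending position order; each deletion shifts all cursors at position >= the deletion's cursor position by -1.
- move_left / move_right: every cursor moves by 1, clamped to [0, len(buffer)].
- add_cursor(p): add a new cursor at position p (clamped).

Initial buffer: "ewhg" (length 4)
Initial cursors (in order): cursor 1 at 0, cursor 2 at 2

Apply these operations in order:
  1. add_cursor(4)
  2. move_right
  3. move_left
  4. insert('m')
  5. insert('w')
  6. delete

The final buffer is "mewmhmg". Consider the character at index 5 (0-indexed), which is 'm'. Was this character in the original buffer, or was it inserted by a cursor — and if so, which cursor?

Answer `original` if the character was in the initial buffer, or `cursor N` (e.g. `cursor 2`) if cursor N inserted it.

Answer: cursor 3

Derivation:
After op 1 (add_cursor(4)): buffer="ewhg" (len 4), cursors c1@0 c2@2 c3@4, authorship ....
After op 2 (move_right): buffer="ewhg" (len 4), cursors c1@1 c2@3 c3@4, authorship ....
After op 3 (move_left): buffer="ewhg" (len 4), cursors c1@0 c2@2 c3@3, authorship ....
After op 4 (insert('m')): buffer="mewmhmg" (len 7), cursors c1@1 c2@4 c3@6, authorship 1..2.3.
After op 5 (insert('w')): buffer="mwewmwhmwg" (len 10), cursors c1@2 c2@6 c3@9, authorship 11..22.33.
After op 6 (delete): buffer="mewmhmg" (len 7), cursors c1@1 c2@4 c3@6, authorship 1..2.3.
Authorship (.=original, N=cursor N): 1 . . 2 . 3 .
Index 5: author = 3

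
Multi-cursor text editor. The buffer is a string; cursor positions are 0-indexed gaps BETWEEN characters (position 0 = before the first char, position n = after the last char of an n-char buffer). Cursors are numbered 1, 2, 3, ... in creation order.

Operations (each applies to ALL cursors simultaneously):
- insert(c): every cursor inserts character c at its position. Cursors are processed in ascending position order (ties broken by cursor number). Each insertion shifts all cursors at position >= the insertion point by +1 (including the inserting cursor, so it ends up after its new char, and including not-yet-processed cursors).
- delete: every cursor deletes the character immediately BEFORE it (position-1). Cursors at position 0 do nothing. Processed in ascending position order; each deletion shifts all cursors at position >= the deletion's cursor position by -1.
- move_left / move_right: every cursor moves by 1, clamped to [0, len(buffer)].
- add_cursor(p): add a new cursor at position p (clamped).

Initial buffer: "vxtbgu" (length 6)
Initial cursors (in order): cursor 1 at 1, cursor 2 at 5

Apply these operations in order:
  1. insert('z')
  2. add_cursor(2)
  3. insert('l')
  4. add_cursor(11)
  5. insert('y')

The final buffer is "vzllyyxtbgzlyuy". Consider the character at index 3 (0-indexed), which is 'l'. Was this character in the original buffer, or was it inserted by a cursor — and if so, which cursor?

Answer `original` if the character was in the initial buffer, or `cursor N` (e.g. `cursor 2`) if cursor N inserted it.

After op 1 (insert('z')): buffer="vzxtbgzu" (len 8), cursors c1@2 c2@7, authorship .1....2.
After op 2 (add_cursor(2)): buffer="vzxtbgzu" (len 8), cursors c1@2 c3@2 c2@7, authorship .1....2.
After op 3 (insert('l')): buffer="vzllxtbgzlu" (len 11), cursors c1@4 c3@4 c2@10, authorship .113....22.
After op 4 (add_cursor(11)): buffer="vzllxtbgzlu" (len 11), cursors c1@4 c3@4 c2@10 c4@11, authorship .113....22.
After op 5 (insert('y')): buffer="vzllyyxtbgzlyuy" (len 15), cursors c1@6 c3@6 c2@13 c4@15, authorship .11313....222.4
Authorship (.=original, N=cursor N): . 1 1 3 1 3 . . . . 2 2 2 . 4
Index 3: author = 3

Answer: cursor 3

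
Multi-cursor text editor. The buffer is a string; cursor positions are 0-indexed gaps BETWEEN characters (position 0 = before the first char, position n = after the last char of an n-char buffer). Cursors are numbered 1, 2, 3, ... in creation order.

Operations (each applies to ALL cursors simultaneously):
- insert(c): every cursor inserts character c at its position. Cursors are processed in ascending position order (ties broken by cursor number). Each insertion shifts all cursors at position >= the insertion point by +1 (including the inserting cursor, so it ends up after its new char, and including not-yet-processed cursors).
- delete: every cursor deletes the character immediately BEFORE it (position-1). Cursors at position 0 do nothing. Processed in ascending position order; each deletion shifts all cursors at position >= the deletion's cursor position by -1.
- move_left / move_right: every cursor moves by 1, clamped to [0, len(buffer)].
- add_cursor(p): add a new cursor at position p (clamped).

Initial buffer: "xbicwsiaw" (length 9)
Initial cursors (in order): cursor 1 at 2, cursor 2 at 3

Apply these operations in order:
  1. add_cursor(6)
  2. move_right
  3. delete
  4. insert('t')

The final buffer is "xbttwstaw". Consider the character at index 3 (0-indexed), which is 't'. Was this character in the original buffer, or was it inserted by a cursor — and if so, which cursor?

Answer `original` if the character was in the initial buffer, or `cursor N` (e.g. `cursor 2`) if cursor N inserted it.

After op 1 (add_cursor(6)): buffer="xbicwsiaw" (len 9), cursors c1@2 c2@3 c3@6, authorship .........
After op 2 (move_right): buffer="xbicwsiaw" (len 9), cursors c1@3 c2@4 c3@7, authorship .........
After op 3 (delete): buffer="xbwsaw" (len 6), cursors c1@2 c2@2 c3@4, authorship ......
After op 4 (insert('t')): buffer="xbttwstaw" (len 9), cursors c1@4 c2@4 c3@7, authorship ..12..3..
Authorship (.=original, N=cursor N): . . 1 2 . . 3 . .
Index 3: author = 2

Answer: cursor 2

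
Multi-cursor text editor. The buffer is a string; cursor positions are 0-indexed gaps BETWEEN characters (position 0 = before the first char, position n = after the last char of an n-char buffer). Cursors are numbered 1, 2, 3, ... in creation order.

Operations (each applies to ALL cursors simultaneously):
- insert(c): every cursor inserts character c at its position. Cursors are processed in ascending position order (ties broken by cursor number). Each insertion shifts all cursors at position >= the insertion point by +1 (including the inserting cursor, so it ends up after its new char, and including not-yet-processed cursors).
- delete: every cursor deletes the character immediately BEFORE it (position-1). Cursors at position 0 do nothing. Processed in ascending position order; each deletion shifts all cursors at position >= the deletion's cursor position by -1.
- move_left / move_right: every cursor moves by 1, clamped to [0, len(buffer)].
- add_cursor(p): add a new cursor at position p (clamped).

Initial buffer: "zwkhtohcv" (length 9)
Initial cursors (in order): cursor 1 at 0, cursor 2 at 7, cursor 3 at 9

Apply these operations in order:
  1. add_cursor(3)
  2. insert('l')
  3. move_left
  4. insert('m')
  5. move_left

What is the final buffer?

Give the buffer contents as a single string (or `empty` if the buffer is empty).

Answer: mlzwkmlhtohmlcvml

Derivation:
After op 1 (add_cursor(3)): buffer="zwkhtohcv" (len 9), cursors c1@0 c4@3 c2@7 c3@9, authorship .........
After op 2 (insert('l')): buffer="lzwklhtohlcvl" (len 13), cursors c1@1 c4@5 c2@10 c3@13, authorship 1...4....2..3
After op 3 (move_left): buffer="lzwklhtohlcvl" (len 13), cursors c1@0 c4@4 c2@9 c3@12, authorship 1...4....2..3
After op 4 (insert('m')): buffer="mlzwkmlhtohmlcvml" (len 17), cursors c1@1 c4@6 c2@12 c3@16, authorship 11...44....22..33
After op 5 (move_left): buffer="mlzwkmlhtohmlcvml" (len 17), cursors c1@0 c4@5 c2@11 c3@15, authorship 11...44....22..33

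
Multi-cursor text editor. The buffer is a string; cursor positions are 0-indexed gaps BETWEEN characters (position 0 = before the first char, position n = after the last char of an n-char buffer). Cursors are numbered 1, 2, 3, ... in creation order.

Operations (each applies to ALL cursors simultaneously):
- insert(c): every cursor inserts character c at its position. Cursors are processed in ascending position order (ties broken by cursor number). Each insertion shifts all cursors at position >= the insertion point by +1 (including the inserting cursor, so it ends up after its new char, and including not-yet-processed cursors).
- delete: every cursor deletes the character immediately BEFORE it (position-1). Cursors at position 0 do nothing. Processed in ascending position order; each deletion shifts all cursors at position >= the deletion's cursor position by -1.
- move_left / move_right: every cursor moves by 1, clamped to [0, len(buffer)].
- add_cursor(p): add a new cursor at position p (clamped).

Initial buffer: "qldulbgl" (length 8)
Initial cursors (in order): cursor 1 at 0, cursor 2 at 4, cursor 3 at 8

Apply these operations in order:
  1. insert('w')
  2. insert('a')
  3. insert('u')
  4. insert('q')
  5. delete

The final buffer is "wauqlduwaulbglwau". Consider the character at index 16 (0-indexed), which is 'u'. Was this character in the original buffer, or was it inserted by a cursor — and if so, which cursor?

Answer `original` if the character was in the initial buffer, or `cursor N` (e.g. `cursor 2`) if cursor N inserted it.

Answer: cursor 3

Derivation:
After op 1 (insert('w')): buffer="wqlduwlbglw" (len 11), cursors c1@1 c2@6 c3@11, authorship 1....2....3
After op 2 (insert('a')): buffer="waqlduwalbglwa" (len 14), cursors c1@2 c2@8 c3@14, authorship 11....22....33
After op 3 (insert('u')): buffer="wauqlduwaulbglwau" (len 17), cursors c1@3 c2@10 c3@17, authorship 111....222....333
After op 4 (insert('q')): buffer="wauqqlduwauqlbglwauq" (len 20), cursors c1@4 c2@12 c3@20, authorship 1111....2222....3333
After op 5 (delete): buffer="wauqlduwaulbglwau" (len 17), cursors c1@3 c2@10 c3@17, authorship 111....222....333
Authorship (.=original, N=cursor N): 1 1 1 . . . . 2 2 2 . . . . 3 3 3
Index 16: author = 3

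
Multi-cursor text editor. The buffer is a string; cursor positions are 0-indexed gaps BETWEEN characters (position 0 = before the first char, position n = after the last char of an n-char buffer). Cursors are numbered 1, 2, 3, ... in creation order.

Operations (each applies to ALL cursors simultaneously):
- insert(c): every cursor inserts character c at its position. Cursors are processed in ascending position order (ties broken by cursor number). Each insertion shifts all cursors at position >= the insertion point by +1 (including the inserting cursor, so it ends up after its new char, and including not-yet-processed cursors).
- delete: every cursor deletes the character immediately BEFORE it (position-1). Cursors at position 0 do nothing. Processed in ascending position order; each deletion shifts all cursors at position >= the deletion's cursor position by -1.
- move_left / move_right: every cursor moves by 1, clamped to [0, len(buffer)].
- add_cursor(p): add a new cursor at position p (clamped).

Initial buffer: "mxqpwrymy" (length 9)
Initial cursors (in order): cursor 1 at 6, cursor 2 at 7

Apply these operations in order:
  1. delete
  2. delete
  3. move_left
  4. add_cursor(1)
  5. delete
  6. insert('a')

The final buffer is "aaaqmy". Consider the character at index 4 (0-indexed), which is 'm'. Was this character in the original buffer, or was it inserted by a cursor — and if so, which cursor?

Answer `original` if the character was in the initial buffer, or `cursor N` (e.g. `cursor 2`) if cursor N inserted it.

After op 1 (delete): buffer="mxqpwmy" (len 7), cursors c1@5 c2@5, authorship .......
After op 2 (delete): buffer="mxqmy" (len 5), cursors c1@3 c2@3, authorship .....
After op 3 (move_left): buffer="mxqmy" (len 5), cursors c1@2 c2@2, authorship .....
After op 4 (add_cursor(1)): buffer="mxqmy" (len 5), cursors c3@1 c1@2 c2@2, authorship .....
After op 5 (delete): buffer="qmy" (len 3), cursors c1@0 c2@0 c3@0, authorship ...
After op 6 (insert('a')): buffer="aaaqmy" (len 6), cursors c1@3 c2@3 c3@3, authorship 123...
Authorship (.=original, N=cursor N): 1 2 3 . . .
Index 4: author = original

Answer: original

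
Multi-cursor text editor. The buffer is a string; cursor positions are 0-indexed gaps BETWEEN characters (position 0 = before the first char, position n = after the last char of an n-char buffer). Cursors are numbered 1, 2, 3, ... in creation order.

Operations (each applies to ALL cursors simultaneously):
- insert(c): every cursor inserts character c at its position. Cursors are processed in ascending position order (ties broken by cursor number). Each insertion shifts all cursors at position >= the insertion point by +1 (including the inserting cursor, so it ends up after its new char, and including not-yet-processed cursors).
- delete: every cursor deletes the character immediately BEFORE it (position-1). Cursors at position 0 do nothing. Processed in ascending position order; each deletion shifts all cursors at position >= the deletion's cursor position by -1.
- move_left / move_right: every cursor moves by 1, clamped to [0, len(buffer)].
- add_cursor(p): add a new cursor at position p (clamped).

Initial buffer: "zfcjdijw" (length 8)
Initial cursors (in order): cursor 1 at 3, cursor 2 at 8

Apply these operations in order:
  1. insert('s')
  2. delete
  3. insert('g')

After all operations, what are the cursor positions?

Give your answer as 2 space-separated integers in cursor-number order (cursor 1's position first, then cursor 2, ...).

Answer: 4 10

Derivation:
After op 1 (insert('s')): buffer="zfcsjdijws" (len 10), cursors c1@4 c2@10, authorship ...1.....2
After op 2 (delete): buffer="zfcjdijw" (len 8), cursors c1@3 c2@8, authorship ........
After op 3 (insert('g')): buffer="zfcgjdijwg" (len 10), cursors c1@4 c2@10, authorship ...1.....2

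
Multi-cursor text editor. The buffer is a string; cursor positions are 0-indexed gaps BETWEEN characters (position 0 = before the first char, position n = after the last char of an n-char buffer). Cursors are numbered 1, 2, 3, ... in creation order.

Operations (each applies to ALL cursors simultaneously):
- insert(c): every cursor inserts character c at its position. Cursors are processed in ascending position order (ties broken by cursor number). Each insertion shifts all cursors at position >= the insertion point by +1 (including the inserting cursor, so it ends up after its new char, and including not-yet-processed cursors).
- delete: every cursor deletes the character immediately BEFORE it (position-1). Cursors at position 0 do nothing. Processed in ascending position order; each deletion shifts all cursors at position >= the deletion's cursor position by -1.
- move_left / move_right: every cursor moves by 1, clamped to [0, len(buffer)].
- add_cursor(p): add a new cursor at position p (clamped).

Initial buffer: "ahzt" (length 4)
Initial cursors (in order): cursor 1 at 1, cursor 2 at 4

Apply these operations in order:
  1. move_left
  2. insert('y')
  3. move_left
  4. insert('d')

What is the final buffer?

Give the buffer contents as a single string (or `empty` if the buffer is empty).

After op 1 (move_left): buffer="ahzt" (len 4), cursors c1@0 c2@3, authorship ....
After op 2 (insert('y')): buffer="yahzyt" (len 6), cursors c1@1 c2@5, authorship 1...2.
After op 3 (move_left): buffer="yahzyt" (len 6), cursors c1@0 c2@4, authorship 1...2.
After op 4 (insert('d')): buffer="dyahzdyt" (len 8), cursors c1@1 c2@6, authorship 11...22.

Answer: dyahzdyt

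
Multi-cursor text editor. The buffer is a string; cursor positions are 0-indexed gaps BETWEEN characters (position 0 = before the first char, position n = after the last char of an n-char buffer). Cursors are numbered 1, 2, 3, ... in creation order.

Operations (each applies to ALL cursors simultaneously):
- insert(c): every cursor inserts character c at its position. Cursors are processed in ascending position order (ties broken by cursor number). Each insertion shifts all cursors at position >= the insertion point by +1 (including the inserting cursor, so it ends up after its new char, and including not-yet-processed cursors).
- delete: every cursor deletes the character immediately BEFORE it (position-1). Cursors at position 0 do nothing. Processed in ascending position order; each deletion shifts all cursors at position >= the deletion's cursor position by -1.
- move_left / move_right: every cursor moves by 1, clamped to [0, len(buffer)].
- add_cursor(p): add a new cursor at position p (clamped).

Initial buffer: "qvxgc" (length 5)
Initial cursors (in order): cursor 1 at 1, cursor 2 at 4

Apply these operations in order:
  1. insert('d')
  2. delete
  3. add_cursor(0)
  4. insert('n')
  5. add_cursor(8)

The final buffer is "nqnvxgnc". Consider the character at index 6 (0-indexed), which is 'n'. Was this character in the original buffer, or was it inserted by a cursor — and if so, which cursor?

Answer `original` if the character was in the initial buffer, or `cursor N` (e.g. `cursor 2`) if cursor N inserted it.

After op 1 (insert('d')): buffer="qdvxgdc" (len 7), cursors c1@2 c2@6, authorship .1...2.
After op 2 (delete): buffer="qvxgc" (len 5), cursors c1@1 c2@4, authorship .....
After op 3 (add_cursor(0)): buffer="qvxgc" (len 5), cursors c3@0 c1@1 c2@4, authorship .....
After op 4 (insert('n')): buffer="nqnvxgnc" (len 8), cursors c3@1 c1@3 c2@7, authorship 3.1...2.
After op 5 (add_cursor(8)): buffer="nqnvxgnc" (len 8), cursors c3@1 c1@3 c2@7 c4@8, authorship 3.1...2.
Authorship (.=original, N=cursor N): 3 . 1 . . . 2 .
Index 6: author = 2

Answer: cursor 2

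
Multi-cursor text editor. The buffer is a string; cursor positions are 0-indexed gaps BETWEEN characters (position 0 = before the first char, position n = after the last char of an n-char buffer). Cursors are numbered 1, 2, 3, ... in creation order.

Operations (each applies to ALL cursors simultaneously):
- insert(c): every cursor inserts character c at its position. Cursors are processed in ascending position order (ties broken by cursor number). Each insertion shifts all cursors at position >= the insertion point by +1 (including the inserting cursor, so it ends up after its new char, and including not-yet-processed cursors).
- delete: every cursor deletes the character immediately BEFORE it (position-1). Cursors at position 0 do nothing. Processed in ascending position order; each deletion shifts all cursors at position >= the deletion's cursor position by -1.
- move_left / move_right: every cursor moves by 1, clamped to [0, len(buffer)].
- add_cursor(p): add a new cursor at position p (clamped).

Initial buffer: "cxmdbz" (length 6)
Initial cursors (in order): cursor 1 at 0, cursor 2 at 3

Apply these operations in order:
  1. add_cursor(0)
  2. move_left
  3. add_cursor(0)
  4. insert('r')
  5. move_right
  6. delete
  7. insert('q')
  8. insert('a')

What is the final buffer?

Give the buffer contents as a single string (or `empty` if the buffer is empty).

Answer: rqqqaaaxrqadbz

Derivation:
After op 1 (add_cursor(0)): buffer="cxmdbz" (len 6), cursors c1@0 c3@0 c2@3, authorship ......
After op 2 (move_left): buffer="cxmdbz" (len 6), cursors c1@0 c3@0 c2@2, authorship ......
After op 3 (add_cursor(0)): buffer="cxmdbz" (len 6), cursors c1@0 c3@0 c4@0 c2@2, authorship ......
After op 4 (insert('r')): buffer="rrrcxrmdbz" (len 10), cursors c1@3 c3@3 c4@3 c2@6, authorship 134..2....
After op 5 (move_right): buffer="rrrcxrmdbz" (len 10), cursors c1@4 c3@4 c4@4 c2@7, authorship 134..2....
After op 6 (delete): buffer="rxrdbz" (len 6), cursors c1@1 c3@1 c4@1 c2@3, authorship 1.2...
After op 7 (insert('q')): buffer="rqqqxrqdbz" (len 10), cursors c1@4 c3@4 c4@4 c2@7, authorship 1134.22...
After op 8 (insert('a')): buffer="rqqqaaaxrqadbz" (len 14), cursors c1@7 c3@7 c4@7 c2@11, authorship 1134134.222...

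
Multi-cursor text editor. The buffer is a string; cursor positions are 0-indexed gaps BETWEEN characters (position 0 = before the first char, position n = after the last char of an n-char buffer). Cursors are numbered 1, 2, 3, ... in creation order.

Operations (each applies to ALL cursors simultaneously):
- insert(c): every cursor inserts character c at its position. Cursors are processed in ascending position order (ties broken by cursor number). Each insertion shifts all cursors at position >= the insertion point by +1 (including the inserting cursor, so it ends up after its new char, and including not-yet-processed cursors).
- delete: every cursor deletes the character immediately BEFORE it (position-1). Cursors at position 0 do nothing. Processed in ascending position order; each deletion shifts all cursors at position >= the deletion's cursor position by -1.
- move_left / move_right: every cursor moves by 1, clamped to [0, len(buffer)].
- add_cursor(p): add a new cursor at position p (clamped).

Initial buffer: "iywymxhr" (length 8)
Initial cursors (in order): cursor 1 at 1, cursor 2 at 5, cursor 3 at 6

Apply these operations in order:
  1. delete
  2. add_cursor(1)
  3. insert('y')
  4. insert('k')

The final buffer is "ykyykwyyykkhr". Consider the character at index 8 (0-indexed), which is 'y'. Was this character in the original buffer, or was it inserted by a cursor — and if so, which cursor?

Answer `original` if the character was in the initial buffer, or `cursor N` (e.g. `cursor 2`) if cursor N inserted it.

Answer: cursor 3

Derivation:
After op 1 (delete): buffer="ywyhr" (len 5), cursors c1@0 c2@3 c3@3, authorship .....
After op 2 (add_cursor(1)): buffer="ywyhr" (len 5), cursors c1@0 c4@1 c2@3 c3@3, authorship .....
After op 3 (insert('y')): buffer="yyywyyyhr" (len 9), cursors c1@1 c4@3 c2@7 c3@7, authorship 1.4..23..
After op 4 (insert('k')): buffer="ykyykwyyykkhr" (len 13), cursors c1@2 c4@5 c2@11 c3@11, authorship 11.44..2323..
Authorship (.=original, N=cursor N): 1 1 . 4 4 . . 2 3 2 3 . .
Index 8: author = 3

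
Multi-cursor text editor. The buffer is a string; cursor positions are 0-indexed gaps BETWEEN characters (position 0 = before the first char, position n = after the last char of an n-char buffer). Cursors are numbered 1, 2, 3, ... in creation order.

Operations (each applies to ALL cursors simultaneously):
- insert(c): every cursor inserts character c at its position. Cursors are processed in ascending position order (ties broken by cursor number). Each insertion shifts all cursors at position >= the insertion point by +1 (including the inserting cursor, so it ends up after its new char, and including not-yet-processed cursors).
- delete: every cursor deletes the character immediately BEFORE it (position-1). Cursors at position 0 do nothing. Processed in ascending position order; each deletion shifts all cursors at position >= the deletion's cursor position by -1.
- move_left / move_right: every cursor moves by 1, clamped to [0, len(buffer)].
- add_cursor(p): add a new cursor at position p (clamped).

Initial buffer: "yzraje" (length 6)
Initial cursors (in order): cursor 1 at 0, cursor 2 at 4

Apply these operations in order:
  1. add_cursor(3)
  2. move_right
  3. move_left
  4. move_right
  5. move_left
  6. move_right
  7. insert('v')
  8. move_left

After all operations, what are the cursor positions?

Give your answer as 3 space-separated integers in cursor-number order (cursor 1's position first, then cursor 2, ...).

Answer: 1 7 5

Derivation:
After op 1 (add_cursor(3)): buffer="yzraje" (len 6), cursors c1@0 c3@3 c2@4, authorship ......
After op 2 (move_right): buffer="yzraje" (len 6), cursors c1@1 c3@4 c2@5, authorship ......
After op 3 (move_left): buffer="yzraje" (len 6), cursors c1@0 c3@3 c2@4, authorship ......
After op 4 (move_right): buffer="yzraje" (len 6), cursors c1@1 c3@4 c2@5, authorship ......
After op 5 (move_left): buffer="yzraje" (len 6), cursors c1@0 c3@3 c2@4, authorship ......
After op 6 (move_right): buffer="yzraje" (len 6), cursors c1@1 c3@4 c2@5, authorship ......
After op 7 (insert('v')): buffer="yvzravjve" (len 9), cursors c1@2 c3@6 c2@8, authorship .1...3.2.
After op 8 (move_left): buffer="yvzravjve" (len 9), cursors c1@1 c3@5 c2@7, authorship .1...3.2.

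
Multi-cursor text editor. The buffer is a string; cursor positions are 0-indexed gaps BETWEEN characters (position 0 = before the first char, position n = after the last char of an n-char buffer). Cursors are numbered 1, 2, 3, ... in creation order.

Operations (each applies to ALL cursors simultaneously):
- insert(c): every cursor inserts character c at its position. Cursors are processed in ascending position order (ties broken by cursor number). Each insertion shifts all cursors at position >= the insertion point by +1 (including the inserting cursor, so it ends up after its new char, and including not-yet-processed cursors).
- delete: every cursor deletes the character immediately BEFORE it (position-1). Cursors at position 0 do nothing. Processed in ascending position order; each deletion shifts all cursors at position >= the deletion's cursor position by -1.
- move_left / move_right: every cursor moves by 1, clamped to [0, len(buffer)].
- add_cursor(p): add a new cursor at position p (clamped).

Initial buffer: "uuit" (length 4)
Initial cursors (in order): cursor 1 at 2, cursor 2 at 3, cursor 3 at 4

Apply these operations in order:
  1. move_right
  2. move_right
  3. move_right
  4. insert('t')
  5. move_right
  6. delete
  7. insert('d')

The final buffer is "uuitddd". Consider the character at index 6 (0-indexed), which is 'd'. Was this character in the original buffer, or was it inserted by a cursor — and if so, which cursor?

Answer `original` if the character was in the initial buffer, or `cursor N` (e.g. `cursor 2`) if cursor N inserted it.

Answer: cursor 3

Derivation:
After op 1 (move_right): buffer="uuit" (len 4), cursors c1@3 c2@4 c3@4, authorship ....
After op 2 (move_right): buffer="uuit" (len 4), cursors c1@4 c2@4 c3@4, authorship ....
After op 3 (move_right): buffer="uuit" (len 4), cursors c1@4 c2@4 c3@4, authorship ....
After op 4 (insert('t')): buffer="uuitttt" (len 7), cursors c1@7 c2@7 c3@7, authorship ....123
After op 5 (move_right): buffer="uuitttt" (len 7), cursors c1@7 c2@7 c3@7, authorship ....123
After op 6 (delete): buffer="uuit" (len 4), cursors c1@4 c2@4 c3@4, authorship ....
After op 7 (insert('d')): buffer="uuitddd" (len 7), cursors c1@7 c2@7 c3@7, authorship ....123
Authorship (.=original, N=cursor N): . . . . 1 2 3
Index 6: author = 3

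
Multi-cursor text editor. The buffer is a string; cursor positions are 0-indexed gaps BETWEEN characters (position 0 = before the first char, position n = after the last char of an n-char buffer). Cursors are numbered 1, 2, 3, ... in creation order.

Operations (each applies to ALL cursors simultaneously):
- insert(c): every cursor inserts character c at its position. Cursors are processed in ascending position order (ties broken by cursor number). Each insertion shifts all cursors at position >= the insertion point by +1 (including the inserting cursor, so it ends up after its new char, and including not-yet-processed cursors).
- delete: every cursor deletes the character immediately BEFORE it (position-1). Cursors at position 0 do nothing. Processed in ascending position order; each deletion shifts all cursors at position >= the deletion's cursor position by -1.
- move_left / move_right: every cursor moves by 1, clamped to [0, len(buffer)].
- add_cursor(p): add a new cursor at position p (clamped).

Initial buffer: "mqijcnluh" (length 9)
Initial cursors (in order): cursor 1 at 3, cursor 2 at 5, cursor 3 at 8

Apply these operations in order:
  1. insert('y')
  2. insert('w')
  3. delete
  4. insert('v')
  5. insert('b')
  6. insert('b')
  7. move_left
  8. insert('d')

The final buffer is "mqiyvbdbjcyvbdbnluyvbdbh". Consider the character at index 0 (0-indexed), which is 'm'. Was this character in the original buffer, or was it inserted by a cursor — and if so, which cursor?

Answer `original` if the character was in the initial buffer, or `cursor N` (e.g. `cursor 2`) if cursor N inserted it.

Answer: original

Derivation:
After op 1 (insert('y')): buffer="mqiyjcynluyh" (len 12), cursors c1@4 c2@7 c3@11, authorship ...1..2...3.
After op 2 (insert('w')): buffer="mqiywjcywnluywh" (len 15), cursors c1@5 c2@9 c3@14, authorship ...11..22...33.
After op 3 (delete): buffer="mqiyjcynluyh" (len 12), cursors c1@4 c2@7 c3@11, authorship ...1..2...3.
After op 4 (insert('v')): buffer="mqiyvjcyvnluyvh" (len 15), cursors c1@5 c2@9 c3@14, authorship ...11..22...33.
After op 5 (insert('b')): buffer="mqiyvbjcyvbnluyvbh" (len 18), cursors c1@6 c2@11 c3@17, authorship ...111..222...333.
After op 6 (insert('b')): buffer="mqiyvbbjcyvbbnluyvbbh" (len 21), cursors c1@7 c2@13 c3@20, authorship ...1111..2222...3333.
After op 7 (move_left): buffer="mqiyvbbjcyvbbnluyvbbh" (len 21), cursors c1@6 c2@12 c3@19, authorship ...1111..2222...3333.
After op 8 (insert('d')): buffer="mqiyvbdbjcyvbdbnluyvbdbh" (len 24), cursors c1@7 c2@14 c3@22, authorship ...11111..22222...33333.
Authorship (.=original, N=cursor N): . . . 1 1 1 1 1 . . 2 2 2 2 2 . . . 3 3 3 3 3 .
Index 0: author = original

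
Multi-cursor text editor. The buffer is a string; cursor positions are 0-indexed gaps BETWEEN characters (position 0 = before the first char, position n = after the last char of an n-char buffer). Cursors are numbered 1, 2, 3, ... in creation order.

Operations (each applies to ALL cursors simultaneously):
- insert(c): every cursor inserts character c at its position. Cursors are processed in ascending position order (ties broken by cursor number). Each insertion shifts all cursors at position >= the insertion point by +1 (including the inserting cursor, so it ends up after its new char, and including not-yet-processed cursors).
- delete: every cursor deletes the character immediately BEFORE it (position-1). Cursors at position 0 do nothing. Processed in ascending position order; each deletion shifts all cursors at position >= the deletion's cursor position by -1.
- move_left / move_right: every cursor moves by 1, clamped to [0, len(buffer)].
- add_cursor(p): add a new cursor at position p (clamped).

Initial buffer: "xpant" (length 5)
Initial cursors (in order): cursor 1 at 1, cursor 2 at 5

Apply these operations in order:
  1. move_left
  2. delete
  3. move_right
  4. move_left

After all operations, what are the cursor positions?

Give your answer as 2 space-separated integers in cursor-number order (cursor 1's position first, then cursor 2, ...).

Answer: 0 3

Derivation:
After op 1 (move_left): buffer="xpant" (len 5), cursors c1@0 c2@4, authorship .....
After op 2 (delete): buffer="xpat" (len 4), cursors c1@0 c2@3, authorship ....
After op 3 (move_right): buffer="xpat" (len 4), cursors c1@1 c2@4, authorship ....
After op 4 (move_left): buffer="xpat" (len 4), cursors c1@0 c2@3, authorship ....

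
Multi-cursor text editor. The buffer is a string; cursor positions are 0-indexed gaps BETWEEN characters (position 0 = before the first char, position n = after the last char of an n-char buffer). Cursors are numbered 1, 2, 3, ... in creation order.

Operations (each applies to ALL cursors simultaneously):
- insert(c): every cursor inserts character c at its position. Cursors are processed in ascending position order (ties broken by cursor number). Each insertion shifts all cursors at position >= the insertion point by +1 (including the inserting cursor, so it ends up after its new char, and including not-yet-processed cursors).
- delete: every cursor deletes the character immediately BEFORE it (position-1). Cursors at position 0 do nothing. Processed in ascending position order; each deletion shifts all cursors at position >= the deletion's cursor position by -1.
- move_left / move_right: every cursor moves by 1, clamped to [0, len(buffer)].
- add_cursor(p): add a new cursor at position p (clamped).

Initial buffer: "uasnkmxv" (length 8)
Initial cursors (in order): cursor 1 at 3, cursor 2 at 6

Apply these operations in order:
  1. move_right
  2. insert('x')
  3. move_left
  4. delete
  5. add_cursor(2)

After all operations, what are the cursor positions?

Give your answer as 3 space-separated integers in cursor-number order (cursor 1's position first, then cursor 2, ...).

After op 1 (move_right): buffer="uasnkmxv" (len 8), cursors c1@4 c2@7, authorship ........
After op 2 (insert('x')): buffer="uasnxkmxxv" (len 10), cursors c1@5 c2@9, authorship ....1...2.
After op 3 (move_left): buffer="uasnxkmxxv" (len 10), cursors c1@4 c2@8, authorship ....1...2.
After op 4 (delete): buffer="uasxkmxv" (len 8), cursors c1@3 c2@6, authorship ...1..2.
After op 5 (add_cursor(2)): buffer="uasxkmxv" (len 8), cursors c3@2 c1@3 c2@6, authorship ...1..2.

Answer: 3 6 2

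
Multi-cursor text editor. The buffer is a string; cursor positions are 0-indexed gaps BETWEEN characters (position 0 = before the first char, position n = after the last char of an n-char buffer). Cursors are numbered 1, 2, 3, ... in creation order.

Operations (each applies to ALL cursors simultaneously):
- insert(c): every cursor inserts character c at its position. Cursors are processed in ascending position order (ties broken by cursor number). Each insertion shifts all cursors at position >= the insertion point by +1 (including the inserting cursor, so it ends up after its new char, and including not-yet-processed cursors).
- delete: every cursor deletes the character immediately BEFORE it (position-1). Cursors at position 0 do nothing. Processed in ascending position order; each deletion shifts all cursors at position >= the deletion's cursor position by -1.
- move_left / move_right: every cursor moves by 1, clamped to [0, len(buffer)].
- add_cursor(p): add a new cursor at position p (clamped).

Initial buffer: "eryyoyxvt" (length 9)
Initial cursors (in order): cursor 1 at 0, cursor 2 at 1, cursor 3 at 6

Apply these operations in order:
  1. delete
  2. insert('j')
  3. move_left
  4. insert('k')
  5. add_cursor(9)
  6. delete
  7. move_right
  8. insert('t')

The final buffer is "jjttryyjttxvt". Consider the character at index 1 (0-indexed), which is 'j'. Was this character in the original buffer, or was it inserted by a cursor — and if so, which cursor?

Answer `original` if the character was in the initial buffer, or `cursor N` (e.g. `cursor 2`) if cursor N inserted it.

After op 1 (delete): buffer="ryyoxvt" (len 7), cursors c1@0 c2@0 c3@4, authorship .......
After op 2 (insert('j')): buffer="jjryyojxvt" (len 10), cursors c1@2 c2@2 c3@7, authorship 12....3...
After op 3 (move_left): buffer="jjryyojxvt" (len 10), cursors c1@1 c2@1 c3@6, authorship 12....3...
After op 4 (insert('k')): buffer="jkkjryyokjxvt" (len 13), cursors c1@3 c2@3 c3@9, authorship 1122....33...
After op 5 (add_cursor(9)): buffer="jkkjryyokjxvt" (len 13), cursors c1@3 c2@3 c3@9 c4@9, authorship 1122....33...
After op 6 (delete): buffer="jjryyjxvt" (len 9), cursors c1@1 c2@1 c3@5 c4@5, authorship 12...3...
After op 7 (move_right): buffer="jjryyjxvt" (len 9), cursors c1@2 c2@2 c3@6 c4@6, authorship 12...3...
After op 8 (insert('t')): buffer="jjttryyjttxvt" (len 13), cursors c1@4 c2@4 c3@10 c4@10, authorship 1212...334...
Authorship (.=original, N=cursor N): 1 2 1 2 . . . 3 3 4 . . .
Index 1: author = 2

Answer: cursor 2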